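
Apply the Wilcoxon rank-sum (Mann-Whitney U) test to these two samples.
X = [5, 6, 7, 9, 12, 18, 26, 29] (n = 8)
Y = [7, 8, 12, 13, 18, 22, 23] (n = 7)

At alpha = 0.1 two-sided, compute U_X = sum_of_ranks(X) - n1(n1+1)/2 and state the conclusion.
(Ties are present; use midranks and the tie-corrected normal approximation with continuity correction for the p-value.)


Step 1: Combine and sort all 15 observations; assign midranks.
sorted (value, group): (5,X), (6,X), (7,X), (7,Y), (8,Y), (9,X), (12,X), (12,Y), (13,Y), (18,X), (18,Y), (22,Y), (23,Y), (26,X), (29,X)
ranks: 5->1, 6->2, 7->3.5, 7->3.5, 8->5, 9->6, 12->7.5, 12->7.5, 13->9, 18->10.5, 18->10.5, 22->12, 23->13, 26->14, 29->15
Step 2: Rank sum for X: R1 = 1 + 2 + 3.5 + 6 + 7.5 + 10.5 + 14 + 15 = 59.5.
Step 3: U_X = R1 - n1(n1+1)/2 = 59.5 - 8*9/2 = 59.5 - 36 = 23.5.
       U_Y = n1*n2 - U_X = 56 - 23.5 = 32.5.
Step 4: Ties are present, so use the tie-corrected normal approximation (with continuity correction) for the p-value.
Step 5: p-value = 0.642537; compare to alpha = 0.1. fail to reject H0.

U_X = 23.5, p = 0.642537, fail to reject H0 at alpha = 0.1.


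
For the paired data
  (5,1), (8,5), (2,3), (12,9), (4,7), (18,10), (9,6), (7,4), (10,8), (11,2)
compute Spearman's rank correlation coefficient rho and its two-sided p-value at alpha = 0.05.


Step 1: Rank x and y separately (midranks; no ties here).
rank(x): 5->3, 8->5, 2->1, 12->9, 4->2, 18->10, 9->6, 7->4, 10->7, 11->8
rank(y): 1->1, 5->5, 3->3, 9->9, 7->7, 10->10, 6->6, 4->4, 8->8, 2->2
Step 2: d_i = R_x(i) - R_y(i); compute d_i^2.
  (3-1)^2=4, (5-5)^2=0, (1-3)^2=4, (9-9)^2=0, (2-7)^2=25, (10-10)^2=0, (6-6)^2=0, (4-4)^2=0, (7-8)^2=1, (8-2)^2=36
sum(d^2) = 70.
Step 3: rho = 1 - 6*70 / (10*(10^2 - 1)) = 1 - 420/990 = 0.575758.
Step 4: Under H0, t = rho * sqrt((n-2)/(1-rho^2)) = 1.9917 ~ t(8).
Step 5: Two-sided p-value from the t-distribution with 8 df = 0.081553.
Step 6: alpha = 0.05. fail to reject H0.

rho = 0.5758, p = 0.081553, fail to reject H0 at alpha = 0.05.


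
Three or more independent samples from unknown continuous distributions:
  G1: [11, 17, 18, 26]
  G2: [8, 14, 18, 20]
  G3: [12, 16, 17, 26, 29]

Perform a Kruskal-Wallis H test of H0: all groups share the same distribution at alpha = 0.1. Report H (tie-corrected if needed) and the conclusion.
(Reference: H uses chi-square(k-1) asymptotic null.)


Step 1: Combine all N = 13 observations and assign midranks.
sorted (value, group, rank): (8,G2,1), (11,G1,2), (12,G3,3), (14,G2,4), (16,G3,5), (17,G1,6.5), (17,G3,6.5), (18,G1,8.5), (18,G2,8.5), (20,G2,10), (26,G1,11.5), (26,G3,11.5), (29,G3,13)
Step 2: Sum ranks within each group.
R_1 = 28.5 (n_1 = 4)
R_2 = 23.5 (n_2 = 4)
R_3 = 39 (n_3 = 5)
Step 3: H = 12/(N(N+1)) * sum(R_i^2/n_i) - 3(N+1)
     = 12/(13*14) * (28.5^2/4 + 23.5^2/4 + 39^2/5) - 3*14
     = 0.065934 * 645.325 - 42
     = 0.548901.
Step 4: Ties present; correction factor C = 1 - 18/(13^3 - 13) = 0.991758. Corrected H = 0.548901 / 0.991758 = 0.553463.
Step 5: Under H0, H ~ chi^2(2); p-value = 0.758258.
Step 6: alpha = 0.1. fail to reject H0.

H = 0.5535, df = 2, p = 0.758258, fail to reject H0.


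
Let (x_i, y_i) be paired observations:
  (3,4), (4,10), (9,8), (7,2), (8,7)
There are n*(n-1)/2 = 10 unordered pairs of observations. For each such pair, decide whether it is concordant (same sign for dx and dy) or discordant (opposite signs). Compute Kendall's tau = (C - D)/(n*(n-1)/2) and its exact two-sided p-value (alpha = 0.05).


Step 1: Enumerate the 10 unordered pairs (i,j) with i<j and classify each by sign(x_j-x_i) * sign(y_j-y_i).
  (1,2):dx=+1,dy=+6->C; (1,3):dx=+6,dy=+4->C; (1,4):dx=+4,dy=-2->D; (1,5):dx=+5,dy=+3->C
  (2,3):dx=+5,dy=-2->D; (2,4):dx=+3,dy=-8->D; (2,5):dx=+4,dy=-3->D; (3,4):dx=-2,dy=-6->C
  (3,5):dx=-1,dy=-1->C; (4,5):dx=+1,dy=+5->C
Step 2: C = 6, D = 4, total pairs = 10.
Step 3: tau = (C - D)/(n(n-1)/2) = (6 - 4)/10 = 0.200000.
Step 4: Exact two-sided p-value (enumerate n! = 120 permutations of y under H0): p = 0.816667.
Step 5: alpha = 0.05. fail to reject H0.

tau_b = 0.2000 (C=6, D=4), p = 0.816667, fail to reject H0.


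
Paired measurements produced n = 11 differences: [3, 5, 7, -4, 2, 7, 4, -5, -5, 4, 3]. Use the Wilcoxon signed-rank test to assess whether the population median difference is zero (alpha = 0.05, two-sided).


Step 1: Drop any zero differences (none here) and take |d_i|.
|d| = [3, 5, 7, 4, 2, 7, 4, 5, 5, 4, 3]
Step 2: Midrank |d_i| (ties get averaged ranks).
ranks: |3|->2.5, |5|->8, |7|->10.5, |4|->5, |2|->1, |7|->10.5, |4|->5, |5|->8, |5|->8, |4|->5, |3|->2.5
Step 3: Attach original signs; sum ranks with positive sign and with negative sign.
W+ = 2.5 + 8 + 10.5 + 1 + 10.5 + 5 + 5 + 2.5 = 45
W- = 5 + 8 + 8 = 21
(Check: W+ + W- = 66 should equal n(n+1)/2 = 66.)
Step 4: Test statistic W = min(W+, W-) = 21.
Step 5: Ties in |d|, so use the tie-corrected normal approximation.
        E[W] = n(n+1)/4 = 11*12/4 = 33.
        Tie groups: |d|=3 (t=2), |d|=4 (t=3), |d|=5 (t=3), |d|=7 (t=2); sum(t^3 - t) = 60.
        Var[W] = n(n+1)(2n+1)/24 - sum(t^3-t)/48 = 3036/24 - 60/48 = 125.25.
        z = (W - E[W]) / sqrt(Var[W]) = (21 - 33) / 11.1915 = -1.0722.
        Two-sided p = 2*Phi(z) = 0.283612.
Step 6: alpha = 0.05. fail to reject H0.

W+ = 45, W- = 21, W = min = 21, p = 0.283612, fail to reject H0.


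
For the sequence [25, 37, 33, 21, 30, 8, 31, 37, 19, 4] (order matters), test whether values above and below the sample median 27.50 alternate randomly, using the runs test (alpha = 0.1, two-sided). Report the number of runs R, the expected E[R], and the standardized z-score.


Step 1: Compute median = 27.50; label A = above, B = below.
Labels in order: BAABABAABB  (n_A = 5, n_B = 5)
Step 2: Count runs R = 7.
Step 3: Under H0 (random ordering), E[R] = 2*n_A*n_B/(n_A+n_B) + 1 = 2*5*5/10 + 1 = 6.0000.
        Var[R] = 2*n_A*n_B*(2*n_A*n_B - n_A - n_B) / ((n_A+n_B)^2 * (n_A+n_B-1)) = 2000/900 = 2.2222.
        SD[R] = 1.4907.
Step 4: Continuity-corrected z = (R - 0.5 - E[R]) / SD[R] = (7 - 0.5 - 6.0000) / 1.4907 = 0.3354.
Step 5: Two-sided p-value via normal approximation = 2*(1 - Phi(|z|)) = 0.737316.
Step 6: alpha = 0.1. fail to reject H0.

R = 7, z = 0.3354, p = 0.737316, fail to reject H0.


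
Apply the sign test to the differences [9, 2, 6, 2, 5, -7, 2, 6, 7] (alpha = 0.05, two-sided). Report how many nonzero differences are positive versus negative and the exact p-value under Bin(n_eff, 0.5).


Step 1: Discard zero differences. Original n = 9; n_eff = number of nonzero differences = 9.
Nonzero differences (with sign): +9, +2, +6, +2, +5, -7, +2, +6, +7
Step 2: Count signs: positive = 8, negative = 1.
Step 3: Under H0: P(positive) = 0.5, so the number of positives S ~ Bin(9, 0.5).
Step 4: Two-sided exact p-value = sum of Bin(9,0.5) probabilities at or below the observed probability = 0.039062.
Step 5: alpha = 0.05. reject H0.

n_eff = 9, pos = 8, neg = 1, p = 0.039062, reject H0.


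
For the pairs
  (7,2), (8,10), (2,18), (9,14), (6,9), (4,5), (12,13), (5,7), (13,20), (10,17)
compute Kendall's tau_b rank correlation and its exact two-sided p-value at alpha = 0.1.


Step 1: Enumerate the 45 unordered pairs (i,j) with i<j and classify each by sign(x_j-x_i) * sign(y_j-y_i).
  (1,2):dx=+1,dy=+8->C; (1,3):dx=-5,dy=+16->D; (1,4):dx=+2,dy=+12->C; (1,5):dx=-1,dy=+7->D
  (1,6):dx=-3,dy=+3->D; (1,7):dx=+5,dy=+11->C; (1,8):dx=-2,dy=+5->D; (1,9):dx=+6,dy=+18->C
  (1,10):dx=+3,dy=+15->C; (2,3):dx=-6,dy=+8->D; (2,4):dx=+1,dy=+4->C; (2,5):dx=-2,dy=-1->C
  (2,6):dx=-4,dy=-5->C; (2,7):dx=+4,dy=+3->C; (2,8):dx=-3,dy=-3->C; (2,9):dx=+5,dy=+10->C
  (2,10):dx=+2,dy=+7->C; (3,4):dx=+7,dy=-4->D; (3,5):dx=+4,dy=-9->D; (3,6):dx=+2,dy=-13->D
  (3,7):dx=+10,dy=-5->D; (3,8):dx=+3,dy=-11->D; (3,9):dx=+11,dy=+2->C; (3,10):dx=+8,dy=-1->D
  (4,5):dx=-3,dy=-5->C; (4,6):dx=-5,dy=-9->C; (4,7):dx=+3,dy=-1->D; (4,8):dx=-4,dy=-7->C
  (4,9):dx=+4,dy=+6->C; (4,10):dx=+1,dy=+3->C; (5,6):dx=-2,dy=-4->C; (5,7):dx=+6,dy=+4->C
  (5,8):dx=-1,dy=-2->C; (5,9):dx=+7,dy=+11->C; (5,10):dx=+4,dy=+8->C; (6,7):dx=+8,dy=+8->C
  (6,8):dx=+1,dy=+2->C; (6,9):dx=+9,dy=+15->C; (6,10):dx=+6,dy=+12->C; (7,8):dx=-7,dy=-6->C
  (7,9):dx=+1,dy=+7->C; (7,10):dx=-2,dy=+4->D; (8,9):dx=+8,dy=+13->C; (8,10):dx=+5,dy=+10->C
  (9,10):dx=-3,dy=-3->C
Step 2: C = 32, D = 13, total pairs = 45.
Step 3: tau = (C - D)/(n(n-1)/2) = (32 - 13)/45 = 0.422222.
Step 4: Exact two-sided p-value (enumerate n! = 3628800 permutations of y under H0): p = 0.108313.
Step 5: alpha = 0.1. fail to reject H0.

tau_b = 0.4222 (C=32, D=13), p = 0.108313, fail to reject H0.


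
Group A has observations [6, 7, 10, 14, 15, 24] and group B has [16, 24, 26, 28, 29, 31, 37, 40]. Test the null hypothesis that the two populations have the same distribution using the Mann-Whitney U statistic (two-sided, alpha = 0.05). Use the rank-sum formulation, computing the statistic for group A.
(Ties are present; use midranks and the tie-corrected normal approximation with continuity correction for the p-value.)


Step 1: Combine and sort all 14 observations; assign midranks.
sorted (value, group): (6,X), (7,X), (10,X), (14,X), (15,X), (16,Y), (24,X), (24,Y), (26,Y), (28,Y), (29,Y), (31,Y), (37,Y), (40,Y)
ranks: 6->1, 7->2, 10->3, 14->4, 15->5, 16->6, 24->7.5, 24->7.5, 26->9, 28->10, 29->11, 31->12, 37->13, 40->14
Step 2: Rank sum for X: R1 = 1 + 2 + 3 + 4 + 5 + 7.5 = 22.5.
Step 3: U_X = R1 - n1(n1+1)/2 = 22.5 - 6*7/2 = 22.5 - 21 = 1.5.
       U_Y = n1*n2 - U_X = 48 - 1.5 = 46.5.
Step 4: Ties are present, so use the tie-corrected normal approximation (with continuity correction) for the p-value.
Step 5: p-value = 0.004465; compare to alpha = 0.05. reject H0.

U_X = 1.5, p = 0.004465, reject H0 at alpha = 0.05.


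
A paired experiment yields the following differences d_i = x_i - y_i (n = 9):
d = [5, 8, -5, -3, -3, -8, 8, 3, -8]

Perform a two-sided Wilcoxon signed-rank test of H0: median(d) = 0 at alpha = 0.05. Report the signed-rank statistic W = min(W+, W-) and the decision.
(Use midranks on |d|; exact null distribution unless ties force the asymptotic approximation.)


Step 1: Drop any zero differences (none here) and take |d_i|.
|d| = [5, 8, 5, 3, 3, 8, 8, 3, 8]
Step 2: Midrank |d_i| (ties get averaged ranks).
ranks: |5|->4.5, |8|->7.5, |5|->4.5, |3|->2, |3|->2, |8|->7.5, |8|->7.5, |3|->2, |8|->7.5
Step 3: Attach original signs; sum ranks with positive sign and with negative sign.
W+ = 4.5 + 7.5 + 7.5 + 2 = 21.5
W- = 4.5 + 2 + 2 + 7.5 + 7.5 = 23.5
(Check: W+ + W- = 45 should equal n(n+1)/2 = 45.)
Step 4: Test statistic W = min(W+, W-) = 21.5.
Step 5: Ties in |d|, so use the tie-corrected normal approximation.
        E[W] = n(n+1)/4 = 9*10/4 = 22.5.
        Tie groups: |d|=3 (t=3), |d|=5 (t=2), |d|=8 (t=4); sum(t^3 - t) = 90.
        Var[W] = n(n+1)(2n+1)/24 - sum(t^3-t)/48 = 1710/24 - 90/48 = 69.375.
        z = (W - E[W]) / sqrt(Var[W]) = (21.5 - 22.5) / 8.3292 = -0.1201.
        Two-sided p = 2*Phi(z) = 0.904436.
Step 6: alpha = 0.05. fail to reject H0.

W+ = 21.5, W- = 23.5, W = min = 21.5, p = 0.904436, fail to reject H0.


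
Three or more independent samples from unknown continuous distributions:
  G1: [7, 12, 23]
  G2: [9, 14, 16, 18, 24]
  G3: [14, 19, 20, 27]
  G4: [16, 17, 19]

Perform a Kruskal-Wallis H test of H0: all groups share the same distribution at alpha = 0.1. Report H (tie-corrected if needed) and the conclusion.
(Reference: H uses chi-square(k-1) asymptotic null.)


Step 1: Combine all N = 15 observations and assign midranks.
sorted (value, group, rank): (7,G1,1), (9,G2,2), (12,G1,3), (14,G2,4.5), (14,G3,4.5), (16,G2,6.5), (16,G4,6.5), (17,G4,8), (18,G2,9), (19,G3,10.5), (19,G4,10.5), (20,G3,12), (23,G1,13), (24,G2,14), (27,G3,15)
Step 2: Sum ranks within each group.
R_1 = 17 (n_1 = 3)
R_2 = 36 (n_2 = 5)
R_3 = 42 (n_3 = 4)
R_4 = 25 (n_4 = 3)
Step 3: H = 12/(N(N+1)) * sum(R_i^2/n_i) - 3(N+1)
     = 12/(15*16) * (17^2/3 + 36^2/5 + 42^2/4 + 25^2/3) - 3*16
     = 0.050000 * 1004.87 - 48
     = 2.243333.
Step 4: Ties present; correction factor C = 1 - 18/(15^3 - 15) = 0.994643. Corrected H = 2.243333 / 0.994643 = 2.255416.
Step 5: Under H0, H ~ chi^2(3); p-value = 0.521116.
Step 6: alpha = 0.1. fail to reject H0.

H = 2.2554, df = 3, p = 0.521116, fail to reject H0.


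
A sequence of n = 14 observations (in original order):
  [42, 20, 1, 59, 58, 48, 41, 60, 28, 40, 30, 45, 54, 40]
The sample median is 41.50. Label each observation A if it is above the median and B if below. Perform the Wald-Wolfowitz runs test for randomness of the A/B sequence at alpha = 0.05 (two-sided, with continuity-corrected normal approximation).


Step 1: Compute median = 41.50; label A = above, B = below.
Labels in order: ABBAAABABBBAAB  (n_A = 7, n_B = 7)
Step 2: Count runs R = 8.
Step 3: Under H0 (random ordering), E[R] = 2*n_A*n_B/(n_A+n_B) + 1 = 2*7*7/14 + 1 = 8.0000.
        Var[R] = 2*n_A*n_B*(2*n_A*n_B - n_A - n_B) / ((n_A+n_B)^2 * (n_A+n_B-1)) = 8232/2548 = 3.2308.
        SD[R] = 1.7974.
Step 4: R = E[R], so z = 0 with no continuity correction.
Step 5: Two-sided p-value via normal approximation = 2*(1 - Phi(|z|)) = 1.000000.
Step 6: alpha = 0.05. fail to reject H0.

R = 8, z = 0.0000, p = 1.000000, fail to reject H0.


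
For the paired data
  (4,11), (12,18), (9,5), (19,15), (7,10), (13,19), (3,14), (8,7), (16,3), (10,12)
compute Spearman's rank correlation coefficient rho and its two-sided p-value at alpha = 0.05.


Step 1: Rank x and y separately (midranks; no ties here).
rank(x): 4->2, 12->7, 9->5, 19->10, 7->3, 13->8, 3->1, 8->4, 16->9, 10->6
rank(y): 11->5, 18->9, 5->2, 15->8, 10->4, 19->10, 14->7, 7->3, 3->1, 12->6
Step 2: d_i = R_x(i) - R_y(i); compute d_i^2.
  (2-5)^2=9, (7-9)^2=4, (5-2)^2=9, (10-8)^2=4, (3-4)^2=1, (8-10)^2=4, (1-7)^2=36, (4-3)^2=1, (9-1)^2=64, (6-6)^2=0
sum(d^2) = 132.
Step 3: rho = 1 - 6*132 / (10*(10^2 - 1)) = 1 - 792/990 = 0.200000.
Step 4: Under H0, t = rho * sqrt((n-2)/(1-rho^2)) = 0.5774 ~ t(8).
Step 5: Two-sided p-value from the t-distribution with 8 df = 0.579584.
Step 6: alpha = 0.05. fail to reject H0.

rho = 0.2000, p = 0.579584, fail to reject H0 at alpha = 0.05.


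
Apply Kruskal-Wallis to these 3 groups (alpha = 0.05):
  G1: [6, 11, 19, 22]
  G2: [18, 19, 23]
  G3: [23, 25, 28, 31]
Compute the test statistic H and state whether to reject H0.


Step 1: Combine all N = 11 observations and assign midranks.
sorted (value, group, rank): (6,G1,1), (11,G1,2), (18,G2,3), (19,G1,4.5), (19,G2,4.5), (22,G1,6), (23,G2,7.5), (23,G3,7.5), (25,G3,9), (28,G3,10), (31,G3,11)
Step 2: Sum ranks within each group.
R_1 = 13.5 (n_1 = 4)
R_2 = 15 (n_2 = 3)
R_3 = 37.5 (n_3 = 4)
Step 3: H = 12/(N(N+1)) * sum(R_i^2/n_i) - 3(N+1)
     = 12/(11*12) * (13.5^2/4 + 15^2/3 + 37.5^2/4) - 3*12
     = 0.090909 * 472.125 - 36
     = 6.920455.
Step 4: Ties present; correction factor C = 1 - 12/(11^3 - 11) = 0.990909. Corrected H = 6.920455 / 0.990909 = 6.983945.
Step 5: Under H0, H ~ chi^2(2); p-value = 0.030441.
Step 6: alpha = 0.05. reject H0.

H = 6.9839, df = 2, p = 0.030441, reject H0.


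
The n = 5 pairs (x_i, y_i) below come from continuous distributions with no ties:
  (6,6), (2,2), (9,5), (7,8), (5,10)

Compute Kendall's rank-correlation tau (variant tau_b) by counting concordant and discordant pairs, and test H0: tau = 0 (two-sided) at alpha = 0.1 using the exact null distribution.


Step 1: Enumerate the 10 unordered pairs (i,j) with i<j and classify each by sign(x_j-x_i) * sign(y_j-y_i).
  (1,2):dx=-4,dy=-4->C; (1,3):dx=+3,dy=-1->D; (1,4):dx=+1,dy=+2->C; (1,5):dx=-1,dy=+4->D
  (2,3):dx=+7,dy=+3->C; (2,4):dx=+5,dy=+6->C; (2,5):dx=+3,dy=+8->C; (3,4):dx=-2,dy=+3->D
  (3,5):dx=-4,dy=+5->D; (4,5):dx=-2,dy=+2->D
Step 2: C = 5, D = 5, total pairs = 10.
Step 3: tau = (C - D)/(n(n-1)/2) = (5 - 5)/10 = 0.000000.
Step 4: Exact two-sided p-value (enumerate n! = 120 permutations of y under H0): p = 1.000000.
Step 5: alpha = 0.1. fail to reject H0.

tau_b = 0.0000 (C=5, D=5), p = 1.000000, fail to reject H0.


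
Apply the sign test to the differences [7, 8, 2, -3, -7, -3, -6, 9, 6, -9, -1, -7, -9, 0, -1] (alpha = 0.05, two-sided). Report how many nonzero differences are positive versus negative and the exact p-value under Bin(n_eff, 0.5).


Step 1: Discard zero differences. Original n = 15; n_eff = number of nonzero differences = 14.
Nonzero differences (with sign): +7, +8, +2, -3, -7, -3, -6, +9, +6, -9, -1, -7, -9, -1
Step 2: Count signs: positive = 5, negative = 9.
Step 3: Under H0: P(positive) = 0.5, so the number of positives S ~ Bin(14, 0.5).
Step 4: Two-sided exact p-value = sum of Bin(14,0.5) probabilities at or below the observed probability = 0.423950.
Step 5: alpha = 0.05. fail to reject H0.

n_eff = 14, pos = 5, neg = 9, p = 0.423950, fail to reject H0.


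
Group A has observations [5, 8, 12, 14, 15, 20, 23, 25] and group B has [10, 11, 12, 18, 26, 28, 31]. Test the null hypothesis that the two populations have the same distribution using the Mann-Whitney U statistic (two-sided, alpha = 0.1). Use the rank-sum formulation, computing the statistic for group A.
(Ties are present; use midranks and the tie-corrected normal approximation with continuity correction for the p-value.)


Step 1: Combine and sort all 15 observations; assign midranks.
sorted (value, group): (5,X), (8,X), (10,Y), (11,Y), (12,X), (12,Y), (14,X), (15,X), (18,Y), (20,X), (23,X), (25,X), (26,Y), (28,Y), (31,Y)
ranks: 5->1, 8->2, 10->3, 11->4, 12->5.5, 12->5.5, 14->7, 15->8, 18->9, 20->10, 23->11, 25->12, 26->13, 28->14, 31->15
Step 2: Rank sum for X: R1 = 1 + 2 + 5.5 + 7 + 8 + 10 + 11 + 12 = 56.5.
Step 3: U_X = R1 - n1(n1+1)/2 = 56.5 - 8*9/2 = 56.5 - 36 = 20.5.
       U_Y = n1*n2 - U_X = 56 - 20.5 = 35.5.
Step 4: Ties are present, so use the tie-corrected normal approximation (with continuity correction) for the p-value.
Step 5: p-value = 0.417471; compare to alpha = 0.1. fail to reject H0.

U_X = 20.5, p = 0.417471, fail to reject H0 at alpha = 0.1.


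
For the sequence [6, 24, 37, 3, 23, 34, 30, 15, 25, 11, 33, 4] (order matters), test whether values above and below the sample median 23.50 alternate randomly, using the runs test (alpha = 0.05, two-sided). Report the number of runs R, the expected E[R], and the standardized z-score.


Step 1: Compute median = 23.50; label A = above, B = below.
Labels in order: BAABBAABABAB  (n_A = 6, n_B = 6)
Step 2: Count runs R = 9.
Step 3: Under H0 (random ordering), E[R] = 2*n_A*n_B/(n_A+n_B) + 1 = 2*6*6/12 + 1 = 7.0000.
        Var[R] = 2*n_A*n_B*(2*n_A*n_B - n_A - n_B) / ((n_A+n_B)^2 * (n_A+n_B-1)) = 4320/1584 = 2.7273.
        SD[R] = 1.6514.
Step 4: Continuity-corrected z = (R - 0.5 - E[R]) / SD[R] = (9 - 0.5 - 7.0000) / 1.6514 = 0.9083.
Step 5: Two-sided p-value via normal approximation = 2*(1 - Phi(|z|)) = 0.363722.
Step 6: alpha = 0.05. fail to reject H0.

R = 9, z = 0.9083, p = 0.363722, fail to reject H0.


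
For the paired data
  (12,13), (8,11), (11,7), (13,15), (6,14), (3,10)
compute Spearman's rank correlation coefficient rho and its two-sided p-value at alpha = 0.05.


Step 1: Rank x and y separately (midranks; no ties here).
rank(x): 12->5, 8->3, 11->4, 13->6, 6->2, 3->1
rank(y): 13->4, 11->3, 7->1, 15->6, 14->5, 10->2
Step 2: d_i = R_x(i) - R_y(i); compute d_i^2.
  (5-4)^2=1, (3-3)^2=0, (4-1)^2=9, (6-6)^2=0, (2-5)^2=9, (1-2)^2=1
sum(d^2) = 20.
Step 3: rho = 1 - 6*20 / (6*(6^2 - 1)) = 1 - 120/210 = 0.428571.
Step 4: Under H0, t = rho * sqrt((n-2)/(1-rho^2)) = 0.9487 ~ t(4).
Step 5: Two-sided p-value from the t-distribution with 4 df = 0.396501.
Step 6: alpha = 0.05. fail to reject H0.

rho = 0.4286, p = 0.396501, fail to reject H0 at alpha = 0.05.


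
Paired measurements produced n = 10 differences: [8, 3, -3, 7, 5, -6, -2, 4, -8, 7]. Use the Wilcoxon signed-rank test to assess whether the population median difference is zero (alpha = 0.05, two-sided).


Step 1: Drop any zero differences (none here) and take |d_i|.
|d| = [8, 3, 3, 7, 5, 6, 2, 4, 8, 7]
Step 2: Midrank |d_i| (ties get averaged ranks).
ranks: |8|->9.5, |3|->2.5, |3|->2.5, |7|->7.5, |5|->5, |6|->6, |2|->1, |4|->4, |8|->9.5, |7|->7.5
Step 3: Attach original signs; sum ranks with positive sign and with negative sign.
W+ = 9.5 + 2.5 + 7.5 + 5 + 4 + 7.5 = 36
W- = 2.5 + 6 + 1 + 9.5 = 19
(Check: W+ + W- = 55 should equal n(n+1)/2 = 55.)
Step 4: Test statistic W = min(W+, W-) = 19.
Step 5: Ties in |d|, so use the tie-corrected normal approximation.
        E[W] = n(n+1)/4 = 10*11/4 = 27.5.
        Tie groups: |d|=3 (t=2), |d|=7 (t=2), |d|=8 (t=2); sum(t^3 - t) = 18.
        Var[W] = n(n+1)(2n+1)/24 - sum(t^3-t)/48 = 2310/24 - 18/48 = 95.875.
        z = (W - E[W]) / sqrt(Var[W]) = (19 - 27.5) / 9.7916 = -0.8681.
        Two-sided p = 2*Phi(z) = 0.385343.
Step 6: alpha = 0.05. fail to reject H0.

W+ = 36, W- = 19, W = min = 19, p = 0.385343, fail to reject H0.


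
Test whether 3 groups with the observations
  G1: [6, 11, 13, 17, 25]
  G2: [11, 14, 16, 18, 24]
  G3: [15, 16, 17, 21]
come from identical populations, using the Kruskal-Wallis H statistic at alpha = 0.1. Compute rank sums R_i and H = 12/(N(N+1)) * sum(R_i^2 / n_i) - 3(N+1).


Step 1: Combine all N = 14 observations and assign midranks.
sorted (value, group, rank): (6,G1,1), (11,G1,2.5), (11,G2,2.5), (13,G1,4), (14,G2,5), (15,G3,6), (16,G2,7.5), (16,G3,7.5), (17,G1,9.5), (17,G3,9.5), (18,G2,11), (21,G3,12), (24,G2,13), (25,G1,14)
Step 2: Sum ranks within each group.
R_1 = 31 (n_1 = 5)
R_2 = 39 (n_2 = 5)
R_3 = 35 (n_3 = 4)
Step 3: H = 12/(N(N+1)) * sum(R_i^2/n_i) - 3(N+1)
     = 12/(14*15) * (31^2/5 + 39^2/5 + 35^2/4) - 3*15
     = 0.057143 * 802.65 - 45
     = 0.865714.
Step 4: Ties present; correction factor C = 1 - 18/(14^3 - 14) = 0.993407. Corrected H = 0.865714 / 0.993407 = 0.871460.
Step 5: Under H0, H ~ chi^2(2); p-value = 0.646792.
Step 6: alpha = 0.1. fail to reject H0.

H = 0.8715, df = 2, p = 0.646792, fail to reject H0.


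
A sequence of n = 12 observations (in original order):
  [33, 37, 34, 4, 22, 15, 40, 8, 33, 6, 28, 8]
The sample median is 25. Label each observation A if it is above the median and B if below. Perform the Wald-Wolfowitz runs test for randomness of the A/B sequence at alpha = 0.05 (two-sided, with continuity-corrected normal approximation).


Step 1: Compute median = 25; label A = above, B = below.
Labels in order: AAABBBABABAB  (n_A = 6, n_B = 6)
Step 2: Count runs R = 8.
Step 3: Under H0 (random ordering), E[R] = 2*n_A*n_B/(n_A+n_B) + 1 = 2*6*6/12 + 1 = 7.0000.
        Var[R] = 2*n_A*n_B*(2*n_A*n_B - n_A - n_B) / ((n_A+n_B)^2 * (n_A+n_B-1)) = 4320/1584 = 2.7273.
        SD[R] = 1.6514.
Step 4: Continuity-corrected z = (R - 0.5 - E[R]) / SD[R] = (8 - 0.5 - 7.0000) / 1.6514 = 0.3028.
Step 5: Two-sided p-value via normal approximation = 2*(1 - Phi(|z|)) = 0.762069.
Step 6: alpha = 0.05. fail to reject H0.

R = 8, z = 0.3028, p = 0.762069, fail to reject H0.


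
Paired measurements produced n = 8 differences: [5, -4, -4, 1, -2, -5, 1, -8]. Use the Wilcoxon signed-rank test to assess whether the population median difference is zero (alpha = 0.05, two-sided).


Step 1: Drop any zero differences (none here) and take |d_i|.
|d| = [5, 4, 4, 1, 2, 5, 1, 8]
Step 2: Midrank |d_i| (ties get averaged ranks).
ranks: |5|->6.5, |4|->4.5, |4|->4.5, |1|->1.5, |2|->3, |5|->6.5, |1|->1.5, |8|->8
Step 3: Attach original signs; sum ranks with positive sign and with negative sign.
W+ = 6.5 + 1.5 + 1.5 = 9.5
W- = 4.5 + 4.5 + 3 + 6.5 + 8 = 26.5
(Check: W+ + W- = 36 should equal n(n+1)/2 = 36.)
Step 4: Test statistic W = min(W+, W-) = 9.5.
Step 5: Ties in |d|, so use the tie-corrected normal approximation.
        E[W] = n(n+1)/4 = 8*9/4 = 18.
        Tie groups: |d|=1 (t=2), |d|=4 (t=2), |d|=5 (t=2); sum(t^3 - t) = 18.
        Var[W] = n(n+1)(2n+1)/24 - sum(t^3-t)/48 = 1224/24 - 18/48 = 50.625.
        z = (W - E[W]) / sqrt(Var[W]) = (9.5 - 18) / 7.1151 = -1.1946.
        Two-sided p = 2*Phi(z) = 0.232228.
Step 6: alpha = 0.05. fail to reject H0.

W+ = 9.5, W- = 26.5, W = min = 9.5, p = 0.232228, fail to reject H0.


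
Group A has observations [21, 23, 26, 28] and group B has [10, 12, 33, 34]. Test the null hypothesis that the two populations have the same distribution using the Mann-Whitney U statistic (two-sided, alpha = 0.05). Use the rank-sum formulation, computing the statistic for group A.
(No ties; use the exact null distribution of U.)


Step 1: Combine and sort all 8 observations; assign midranks.
sorted (value, group): (10,Y), (12,Y), (21,X), (23,X), (26,X), (28,X), (33,Y), (34,Y)
ranks: 10->1, 12->2, 21->3, 23->4, 26->5, 28->6, 33->7, 34->8
Step 2: Rank sum for X: R1 = 3 + 4 + 5 + 6 = 18.
Step 3: U_X = R1 - n1(n1+1)/2 = 18 - 4*5/2 = 18 - 10 = 8.
       U_Y = n1*n2 - U_X = 16 - 8 = 8.
Step 4: No ties, so the exact null distribution of U (based on enumerating the C(8,4) = 70 equally likely rank assignments) gives the two-sided p-value.
Step 5: p-value = 1.000000; compare to alpha = 0.05. fail to reject H0.

U_X = 8, p = 1.000000, fail to reject H0 at alpha = 0.05.


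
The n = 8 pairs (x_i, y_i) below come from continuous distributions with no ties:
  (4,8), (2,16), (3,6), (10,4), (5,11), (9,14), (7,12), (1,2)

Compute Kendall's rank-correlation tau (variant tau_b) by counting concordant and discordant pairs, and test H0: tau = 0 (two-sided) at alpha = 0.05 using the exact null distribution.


Step 1: Enumerate the 28 unordered pairs (i,j) with i<j and classify each by sign(x_j-x_i) * sign(y_j-y_i).
  (1,2):dx=-2,dy=+8->D; (1,3):dx=-1,dy=-2->C; (1,4):dx=+6,dy=-4->D; (1,5):dx=+1,dy=+3->C
  (1,6):dx=+5,dy=+6->C; (1,7):dx=+3,dy=+4->C; (1,8):dx=-3,dy=-6->C; (2,3):dx=+1,dy=-10->D
  (2,4):dx=+8,dy=-12->D; (2,5):dx=+3,dy=-5->D; (2,6):dx=+7,dy=-2->D; (2,7):dx=+5,dy=-4->D
  (2,8):dx=-1,dy=-14->C; (3,4):dx=+7,dy=-2->D; (3,5):dx=+2,dy=+5->C; (3,6):dx=+6,dy=+8->C
  (3,7):dx=+4,dy=+6->C; (3,8):dx=-2,dy=-4->C; (4,5):dx=-5,dy=+7->D; (4,6):dx=-1,dy=+10->D
  (4,7):dx=-3,dy=+8->D; (4,8):dx=-9,dy=-2->C; (5,6):dx=+4,dy=+3->C; (5,7):dx=+2,dy=+1->C
  (5,8):dx=-4,dy=-9->C; (6,7):dx=-2,dy=-2->C; (6,8):dx=-8,dy=-12->C; (7,8):dx=-6,dy=-10->C
Step 2: C = 17, D = 11, total pairs = 28.
Step 3: tau = (C - D)/(n(n-1)/2) = (17 - 11)/28 = 0.214286.
Step 4: Exact two-sided p-value (enumerate n! = 40320 permutations of y under H0): p = 0.548413.
Step 5: alpha = 0.05. fail to reject H0.

tau_b = 0.2143 (C=17, D=11), p = 0.548413, fail to reject H0.


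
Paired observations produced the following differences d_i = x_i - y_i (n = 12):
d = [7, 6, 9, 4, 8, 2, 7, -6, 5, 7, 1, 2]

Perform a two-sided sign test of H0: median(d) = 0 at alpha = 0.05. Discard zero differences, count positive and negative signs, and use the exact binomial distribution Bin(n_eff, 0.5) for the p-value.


Step 1: Discard zero differences. Original n = 12; n_eff = number of nonzero differences = 12.
Nonzero differences (with sign): +7, +6, +9, +4, +8, +2, +7, -6, +5, +7, +1, +2
Step 2: Count signs: positive = 11, negative = 1.
Step 3: Under H0: P(positive) = 0.5, so the number of positives S ~ Bin(12, 0.5).
Step 4: Two-sided exact p-value = sum of Bin(12,0.5) probabilities at or below the observed probability = 0.006348.
Step 5: alpha = 0.05. reject H0.

n_eff = 12, pos = 11, neg = 1, p = 0.006348, reject H0.


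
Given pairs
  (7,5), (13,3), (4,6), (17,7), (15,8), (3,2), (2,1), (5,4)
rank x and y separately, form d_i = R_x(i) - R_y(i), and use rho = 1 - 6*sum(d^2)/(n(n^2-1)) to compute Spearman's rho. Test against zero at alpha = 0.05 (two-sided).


Step 1: Rank x and y separately (midranks; no ties here).
rank(x): 7->5, 13->6, 4->3, 17->8, 15->7, 3->2, 2->1, 5->4
rank(y): 5->5, 3->3, 6->6, 7->7, 8->8, 2->2, 1->1, 4->4
Step 2: d_i = R_x(i) - R_y(i); compute d_i^2.
  (5-5)^2=0, (6-3)^2=9, (3-6)^2=9, (8-7)^2=1, (7-8)^2=1, (2-2)^2=0, (1-1)^2=0, (4-4)^2=0
sum(d^2) = 20.
Step 3: rho = 1 - 6*20 / (8*(8^2 - 1)) = 1 - 120/504 = 0.761905.
Step 4: Under H0, t = rho * sqrt((n-2)/(1-rho^2)) = 2.8814 ~ t(6).
Step 5: Two-sided p-value from the t-distribution with 6 df = 0.028005.
Step 6: alpha = 0.05. reject H0.

rho = 0.7619, p = 0.028005, reject H0 at alpha = 0.05.


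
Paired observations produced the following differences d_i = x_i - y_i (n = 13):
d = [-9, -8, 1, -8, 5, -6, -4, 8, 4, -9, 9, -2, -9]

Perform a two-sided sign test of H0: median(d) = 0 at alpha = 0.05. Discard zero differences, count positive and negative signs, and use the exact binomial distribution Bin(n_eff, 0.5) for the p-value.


Step 1: Discard zero differences. Original n = 13; n_eff = number of nonzero differences = 13.
Nonzero differences (with sign): -9, -8, +1, -8, +5, -6, -4, +8, +4, -9, +9, -2, -9
Step 2: Count signs: positive = 5, negative = 8.
Step 3: Under H0: P(positive) = 0.5, so the number of positives S ~ Bin(13, 0.5).
Step 4: Two-sided exact p-value = sum of Bin(13,0.5) probabilities at or below the observed probability = 0.581055.
Step 5: alpha = 0.05. fail to reject H0.

n_eff = 13, pos = 5, neg = 8, p = 0.581055, fail to reject H0.


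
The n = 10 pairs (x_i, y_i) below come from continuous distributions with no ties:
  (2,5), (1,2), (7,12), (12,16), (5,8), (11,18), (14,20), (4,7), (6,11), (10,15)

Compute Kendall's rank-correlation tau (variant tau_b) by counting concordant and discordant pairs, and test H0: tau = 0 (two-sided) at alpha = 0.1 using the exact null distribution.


Step 1: Enumerate the 45 unordered pairs (i,j) with i<j and classify each by sign(x_j-x_i) * sign(y_j-y_i).
  (1,2):dx=-1,dy=-3->C; (1,3):dx=+5,dy=+7->C; (1,4):dx=+10,dy=+11->C; (1,5):dx=+3,dy=+3->C
  (1,6):dx=+9,dy=+13->C; (1,7):dx=+12,dy=+15->C; (1,8):dx=+2,dy=+2->C; (1,9):dx=+4,dy=+6->C
  (1,10):dx=+8,dy=+10->C; (2,3):dx=+6,dy=+10->C; (2,4):dx=+11,dy=+14->C; (2,5):dx=+4,dy=+6->C
  (2,6):dx=+10,dy=+16->C; (2,7):dx=+13,dy=+18->C; (2,8):dx=+3,dy=+5->C; (2,9):dx=+5,dy=+9->C
  (2,10):dx=+9,dy=+13->C; (3,4):dx=+5,dy=+4->C; (3,5):dx=-2,dy=-4->C; (3,6):dx=+4,dy=+6->C
  (3,7):dx=+7,dy=+8->C; (3,8):dx=-3,dy=-5->C; (3,9):dx=-1,dy=-1->C; (3,10):dx=+3,dy=+3->C
  (4,5):dx=-7,dy=-8->C; (4,6):dx=-1,dy=+2->D; (4,7):dx=+2,dy=+4->C; (4,8):dx=-8,dy=-9->C
  (4,9):dx=-6,dy=-5->C; (4,10):dx=-2,dy=-1->C; (5,6):dx=+6,dy=+10->C; (5,7):dx=+9,dy=+12->C
  (5,8):dx=-1,dy=-1->C; (5,9):dx=+1,dy=+3->C; (5,10):dx=+5,dy=+7->C; (6,7):dx=+3,dy=+2->C
  (6,8):dx=-7,dy=-11->C; (6,9):dx=-5,dy=-7->C; (6,10):dx=-1,dy=-3->C; (7,8):dx=-10,dy=-13->C
  (7,9):dx=-8,dy=-9->C; (7,10):dx=-4,dy=-5->C; (8,9):dx=+2,dy=+4->C; (8,10):dx=+6,dy=+8->C
  (9,10):dx=+4,dy=+4->C
Step 2: C = 44, D = 1, total pairs = 45.
Step 3: tau = (C - D)/(n(n-1)/2) = (44 - 1)/45 = 0.955556.
Step 4: Exact two-sided p-value (enumerate n! = 3628800 permutations of y under H0): p = 0.000006.
Step 5: alpha = 0.1. reject H0.

tau_b = 0.9556 (C=44, D=1), p = 0.000006, reject H0.


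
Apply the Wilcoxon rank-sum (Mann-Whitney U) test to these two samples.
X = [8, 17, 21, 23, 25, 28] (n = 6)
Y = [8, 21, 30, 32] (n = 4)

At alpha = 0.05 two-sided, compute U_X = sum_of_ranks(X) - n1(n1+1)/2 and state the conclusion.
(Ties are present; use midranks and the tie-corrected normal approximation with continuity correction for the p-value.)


Step 1: Combine and sort all 10 observations; assign midranks.
sorted (value, group): (8,X), (8,Y), (17,X), (21,X), (21,Y), (23,X), (25,X), (28,X), (30,Y), (32,Y)
ranks: 8->1.5, 8->1.5, 17->3, 21->4.5, 21->4.5, 23->6, 25->7, 28->8, 30->9, 32->10
Step 2: Rank sum for X: R1 = 1.5 + 3 + 4.5 + 6 + 7 + 8 = 30.
Step 3: U_X = R1 - n1(n1+1)/2 = 30 - 6*7/2 = 30 - 21 = 9.
       U_Y = n1*n2 - U_X = 24 - 9 = 15.
Step 4: Ties are present, so use the tie-corrected normal approximation (with continuity correction) for the p-value.
Step 5: p-value = 0.591778; compare to alpha = 0.05. fail to reject H0.

U_X = 9, p = 0.591778, fail to reject H0 at alpha = 0.05.


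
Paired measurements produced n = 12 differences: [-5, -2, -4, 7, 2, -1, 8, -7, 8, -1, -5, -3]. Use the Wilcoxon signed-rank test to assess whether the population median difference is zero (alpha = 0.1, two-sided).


Step 1: Drop any zero differences (none here) and take |d_i|.
|d| = [5, 2, 4, 7, 2, 1, 8, 7, 8, 1, 5, 3]
Step 2: Midrank |d_i| (ties get averaged ranks).
ranks: |5|->7.5, |2|->3.5, |4|->6, |7|->9.5, |2|->3.5, |1|->1.5, |8|->11.5, |7|->9.5, |8|->11.5, |1|->1.5, |5|->7.5, |3|->5
Step 3: Attach original signs; sum ranks with positive sign and with negative sign.
W+ = 9.5 + 3.5 + 11.5 + 11.5 = 36
W- = 7.5 + 3.5 + 6 + 1.5 + 9.5 + 1.5 + 7.5 + 5 = 42
(Check: W+ + W- = 78 should equal n(n+1)/2 = 78.)
Step 4: Test statistic W = min(W+, W-) = 36.
Step 5: Ties in |d|, so use the tie-corrected normal approximation.
        E[W] = n(n+1)/4 = 12*13/4 = 39.
        Tie groups: |d|=1 (t=2), |d|=2 (t=2), |d|=5 (t=2), |d|=7 (t=2), |d|=8 (t=2); sum(t^3 - t) = 30.
        Var[W] = n(n+1)(2n+1)/24 - sum(t^3-t)/48 = 3900/24 - 30/48 = 161.875.
        z = (W - E[W]) / sqrt(Var[W]) = (36 - 39) / 12.7230 = -0.2358.
        Two-sided p = 2*Phi(z) = 0.813593.
Step 6: alpha = 0.1. fail to reject H0.

W+ = 36, W- = 42, W = min = 36, p = 0.813593, fail to reject H0.


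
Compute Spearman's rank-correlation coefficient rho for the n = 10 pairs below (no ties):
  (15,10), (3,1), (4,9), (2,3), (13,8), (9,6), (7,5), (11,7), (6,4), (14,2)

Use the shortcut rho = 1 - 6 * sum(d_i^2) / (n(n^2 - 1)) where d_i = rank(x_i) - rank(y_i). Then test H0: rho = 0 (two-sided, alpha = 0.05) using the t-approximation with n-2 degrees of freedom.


Step 1: Rank x and y separately (midranks; no ties here).
rank(x): 15->10, 3->2, 4->3, 2->1, 13->8, 9->6, 7->5, 11->7, 6->4, 14->9
rank(y): 10->10, 1->1, 9->9, 3->3, 8->8, 6->6, 5->5, 7->7, 4->4, 2->2
Step 2: d_i = R_x(i) - R_y(i); compute d_i^2.
  (10-10)^2=0, (2-1)^2=1, (3-9)^2=36, (1-3)^2=4, (8-8)^2=0, (6-6)^2=0, (5-5)^2=0, (7-7)^2=0, (4-4)^2=0, (9-2)^2=49
sum(d^2) = 90.
Step 3: rho = 1 - 6*90 / (10*(10^2 - 1)) = 1 - 540/990 = 0.454545.
Step 4: Under H0, t = rho * sqrt((n-2)/(1-rho^2)) = 1.4434 ~ t(8).
Step 5: Two-sided p-value from the t-distribution with 8 df = 0.186905.
Step 6: alpha = 0.05. fail to reject H0.

rho = 0.4545, p = 0.186905, fail to reject H0 at alpha = 0.05.


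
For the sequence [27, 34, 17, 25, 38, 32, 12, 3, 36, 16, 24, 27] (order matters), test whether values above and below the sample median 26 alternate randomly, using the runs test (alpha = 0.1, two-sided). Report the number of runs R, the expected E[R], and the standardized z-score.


Step 1: Compute median = 26; label A = above, B = below.
Labels in order: AABBAABBABBA  (n_A = 6, n_B = 6)
Step 2: Count runs R = 7.
Step 3: Under H0 (random ordering), E[R] = 2*n_A*n_B/(n_A+n_B) + 1 = 2*6*6/12 + 1 = 7.0000.
        Var[R] = 2*n_A*n_B*(2*n_A*n_B - n_A - n_B) / ((n_A+n_B)^2 * (n_A+n_B-1)) = 4320/1584 = 2.7273.
        SD[R] = 1.6514.
Step 4: R = E[R], so z = 0 with no continuity correction.
Step 5: Two-sided p-value via normal approximation = 2*(1 - Phi(|z|)) = 1.000000.
Step 6: alpha = 0.1. fail to reject H0.

R = 7, z = 0.0000, p = 1.000000, fail to reject H0.


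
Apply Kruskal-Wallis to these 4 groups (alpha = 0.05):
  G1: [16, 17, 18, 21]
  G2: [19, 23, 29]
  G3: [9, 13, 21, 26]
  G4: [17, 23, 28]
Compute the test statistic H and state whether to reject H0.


Step 1: Combine all N = 14 observations and assign midranks.
sorted (value, group, rank): (9,G3,1), (13,G3,2), (16,G1,3), (17,G1,4.5), (17,G4,4.5), (18,G1,6), (19,G2,7), (21,G1,8.5), (21,G3,8.5), (23,G2,10.5), (23,G4,10.5), (26,G3,12), (28,G4,13), (29,G2,14)
Step 2: Sum ranks within each group.
R_1 = 22 (n_1 = 4)
R_2 = 31.5 (n_2 = 3)
R_3 = 23.5 (n_3 = 4)
R_4 = 28 (n_4 = 3)
Step 3: H = 12/(N(N+1)) * sum(R_i^2/n_i) - 3(N+1)
     = 12/(14*15) * (22^2/4 + 31.5^2/3 + 23.5^2/4 + 28^2/3) - 3*15
     = 0.057143 * 851.146 - 45
     = 3.636905.
Step 4: Ties present; correction factor C = 1 - 18/(14^3 - 14) = 0.993407. Corrected H = 3.636905 / 0.993407 = 3.661044.
Step 5: Under H0, H ~ chi^2(3); p-value = 0.300468.
Step 6: alpha = 0.05. fail to reject H0.

H = 3.6610, df = 3, p = 0.300468, fail to reject H0.


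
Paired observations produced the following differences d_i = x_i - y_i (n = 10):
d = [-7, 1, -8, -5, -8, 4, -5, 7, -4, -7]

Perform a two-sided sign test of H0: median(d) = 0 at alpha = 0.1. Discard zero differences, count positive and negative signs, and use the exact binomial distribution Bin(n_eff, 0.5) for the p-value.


Step 1: Discard zero differences. Original n = 10; n_eff = number of nonzero differences = 10.
Nonzero differences (with sign): -7, +1, -8, -5, -8, +4, -5, +7, -4, -7
Step 2: Count signs: positive = 3, negative = 7.
Step 3: Under H0: P(positive) = 0.5, so the number of positives S ~ Bin(10, 0.5).
Step 4: Two-sided exact p-value = sum of Bin(10,0.5) probabilities at or below the observed probability = 0.343750.
Step 5: alpha = 0.1. fail to reject H0.

n_eff = 10, pos = 3, neg = 7, p = 0.343750, fail to reject H0.


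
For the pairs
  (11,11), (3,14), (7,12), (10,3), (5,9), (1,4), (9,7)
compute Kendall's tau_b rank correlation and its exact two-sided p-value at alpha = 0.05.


Step 1: Enumerate the 21 unordered pairs (i,j) with i<j and classify each by sign(x_j-x_i) * sign(y_j-y_i).
  (1,2):dx=-8,dy=+3->D; (1,3):dx=-4,dy=+1->D; (1,4):dx=-1,dy=-8->C; (1,5):dx=-6,dy=-2->C
  (1,6):dx=-10,dy=-7->C; (1,7):dx=-2,dy=-4->C; (2,3):dx=+4,dy=-2->D; (2,4):dx=+7,dy=-11->D
  (2,5):dx=+2,dy=-5->D; (2,6):dx=-2,dy=-10->C; (2,7):dx=+6,dy=-7->D; (3,4):dx=+3,dy=-9->D
  (3,5):dx=-2,dy=-3->C; (3,6):dx=-6,dy=-8->C; (3,7):dx=+2,dy=-5->D; (4,5):dx=-5,dy=+6->D
  (4,6):dx=-9,dy=+1->D; (4,7):dx=-1,dy=+4->D; (5,6):dx=-4,dy=-5->C; (5,7):dx=+4,dy=-2->D
  (6,7):dx=+8,dy=+3->C
Step 2: C = 9, D = 12, total pairs = 21.
Step 3: tau = (C - D)/(n(n-1)/2) = (9 - 12)/21 = -0.142857.
Step 4: Exact two-sided p-value (enumerate n! = 5040 permutations of y under H0): p = 0.772619.
Step 5: alpha = 0.05. fail to reject H0.

tau_b = -0.1429 (C=9, D=12), p = 0.772619, fail to reject H0.


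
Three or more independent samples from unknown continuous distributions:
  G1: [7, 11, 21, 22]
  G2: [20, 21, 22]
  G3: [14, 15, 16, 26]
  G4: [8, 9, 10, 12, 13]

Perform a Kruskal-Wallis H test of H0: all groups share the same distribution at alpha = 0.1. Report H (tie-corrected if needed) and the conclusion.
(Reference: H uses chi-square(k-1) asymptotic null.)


Step 1: Combine all N = 16 observations and assign midranks.
sorted (value, group, rank): (7,G1,1), (8,G4,2), (9,G4,3), (10,G4,4), (11,G1,5), (12,G4,6), (13,G4,7), (14,G3,8), (15,G3,9), (16,G3,10), (20,G2,11), (21,G1,12.5), (21,G2,12.5), (22,G1,14.5), (22,G2,14.5), (26,G3,16)
Step 2: Sum ranks within each group.
R_1 = 33 (n_1 = 4)
R_2 = 38 (n_2 = 3)
R_3 = 43 (n_3 = 4)
R_4 = 22 (n_4 = 5)
Step 3: H = 12/(N(N+1)) * sum(R_i^2/n_i) - 3(N+1)
     = 12/(16*17) * (33^2/4 + 38^2/3 + 43^2/4 + 22^2/5) - 3*17
     = 0.044118 * 1312.63 - 51
     = 6.910294.
Step 4: Ties present; correction factor C = 1 - 12/(16^3 - 16) = 0.997059. Corrected H = 6.910294 / 0.997059 = 6.930678.
Step 5: Under H0, H ~ chi^2(3); p-value = 0.074140.
Step 6: alpha = 0.1. reject H0.

H = 6.9307, df = 3, p = 0.074140, reject H0.


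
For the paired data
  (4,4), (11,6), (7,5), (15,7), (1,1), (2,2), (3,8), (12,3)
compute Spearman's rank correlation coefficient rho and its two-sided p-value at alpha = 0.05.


Step 1: Rank x and y separately (midranks; no ties here).
rank(x): 4->4, 11->6, 7->5, 15->8, 1->1, 2->2, 3->3, 12->7
rank(y): 4->4, 6->6, 5->5, 7->7, 1->1, 2->2, 8->8, 3->3
Step 2: d_i = R_x(i) - R_y(i); compute d_i^2.
  (4-4)^2=0, (6-6)^2=0, (5-5)^2=0, (8-7)^2=1, (1-1)^2=0, (2-2)^2=0, (3-8)^2=25, (7-3)^2=16
sum(d^2) = 42.
Step 3: rho = 1 - 6*42 / (8*(8^2 - 1)) = 1 - 252/504 = 0.500000.
Step 4: Under H0, t = rho * sqrt((n-2)/(1-rho^2)) = 1.4142 ~ t(6).
Step 5: Two-sided p-value from the t-distribution with 6 df = 0.207031.
Step 6: alpha = 0.05. fail to reject H0.

rho = 0.5000, p = 0.207031, fail to reject H0 at alpha = 0.05.


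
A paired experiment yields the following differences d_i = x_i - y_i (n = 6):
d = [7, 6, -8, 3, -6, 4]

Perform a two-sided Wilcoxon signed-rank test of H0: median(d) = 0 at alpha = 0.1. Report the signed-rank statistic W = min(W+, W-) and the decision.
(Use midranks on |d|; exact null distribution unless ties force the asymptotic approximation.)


Step 1: Drop any zero differences (none here) and take |d_i|.
|d| = [7, 6, 8, 3, 6, 4]
Step 2: Midrank |d_i| (ties get averaged ranks).
ranks: |7|->5, |6|->3.5, |8|->6, |3|->1, |6|->3.5, |4|->2
Step 3: Attach original signs; sum ranks with positive sign and with negative sign.
W+ = 5 + 3.5 + 1 + 2 = 11.5
W- = 6 + 3.5 = 9.5
(Check: W+ + W- = 21 should equal n(n+1)/2 = 21.)
Step 4: Test statistic W = min(W+, W-) = 9.5.
Step 5: Ties in |d|, so use the tie-corrected normal approximation.
        E[W] = n(n+1)/4 = 6*7/4 = 10.5.
        Tie groups: |d|=6 (t=2); sum(t^3 - t) = 6.
        Var[W] = n(n+1)(2n+1)/24 - sum(t^3-t)/48 = 546/24 - 6/48 = 22.625.
        z = (W - E[W]) / sqrt(Var[W]) = (9.5 - 10.5) / 4.7566 = -0.2102.
        Two-sided p = 2*Phi(z) = 0.833484.
Step 6: alpha = 0.1. fail to reject H0.

W+ = 11.5, W- = 9.5, W = min = 9.5, p = 0.833484, fail to reject H0.
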